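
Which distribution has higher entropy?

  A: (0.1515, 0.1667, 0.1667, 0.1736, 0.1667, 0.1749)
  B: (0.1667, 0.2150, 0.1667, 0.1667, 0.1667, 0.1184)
A

Both distributions are close to uniform, making this a harder comparison.

H(A) = 2.5834 bits
H(B) = 2.5645 bits

The distribution closer to uniform has higher entropy.
Answer: A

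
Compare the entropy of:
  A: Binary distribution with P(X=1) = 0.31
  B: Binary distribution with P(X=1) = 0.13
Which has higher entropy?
A

For binary distributions, entropy is maximized at p=0.5 and decreases as p moves toward 0 or 1.

H(A) = H(0.31) = 0.8932 bits
H(B) = H(0.13) = 0.5574 bits

Distribution A (p=0.31) is closer to uniform (p=0.5), so it has higher entropy.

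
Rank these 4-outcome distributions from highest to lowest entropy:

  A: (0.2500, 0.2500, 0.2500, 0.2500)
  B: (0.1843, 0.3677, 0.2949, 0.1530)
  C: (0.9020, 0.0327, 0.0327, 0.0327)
A > B > C

Key insight: Entropy is maximized by uniform distributions and minimized by concentrated distributions.

- Uniform distributions have maximum entropy log₂(4) = 2.0000 bits
- The more "peaked" or concentrated a distribution, the lower its entropy

Entropies:
  H(A) = 2.0000 bits
  H(B) = 1.9144 bits
  H(C) = 0.6179 bits

Ranking: A > B > C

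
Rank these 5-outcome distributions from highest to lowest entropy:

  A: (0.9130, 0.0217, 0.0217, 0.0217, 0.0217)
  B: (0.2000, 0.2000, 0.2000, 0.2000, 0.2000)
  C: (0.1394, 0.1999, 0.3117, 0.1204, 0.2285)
B > C > A

Key insight: Entropy is maximized by uniform distributions and minimized by concentrated distributions.

- Uniform distributions have maximum entropy log₂(5) = 2.3219 bits
- The more "peaked" or concentrated a distribution, the lower its entropy

Entropies:
  H(A) = 0.6004 bits
  H(B) = 2.3219 bits
  H(C) = 2.2392 bits

Ranking: B > C > A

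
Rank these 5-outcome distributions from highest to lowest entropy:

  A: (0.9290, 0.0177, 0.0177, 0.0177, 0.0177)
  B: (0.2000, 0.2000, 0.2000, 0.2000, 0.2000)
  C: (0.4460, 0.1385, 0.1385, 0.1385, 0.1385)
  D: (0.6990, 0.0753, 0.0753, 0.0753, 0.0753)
B > C > D > A

Key insight: Entropy is maximized by uniform distributions and minimized by concentrated distributions.

Entropies:
  H(A) = 0.5116 bits
  H(B) = 2.3219 bits
  H(C) = 2.0996 bits
  H(D) = 1.4845 bits

Ranking: B > C > D > A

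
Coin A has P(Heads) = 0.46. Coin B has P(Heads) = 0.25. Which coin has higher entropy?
A

For binary distributions, entropy is maximized at p=0.5 and decreases as p moves toward 0 or 1.

H(A) = H(0.46) = 0.9954 bits
H(B) = H(0.25) = 0.8113 bits

Distribution A (p=0.46) is closer to uniform (p=0.5), so it has higher entropy.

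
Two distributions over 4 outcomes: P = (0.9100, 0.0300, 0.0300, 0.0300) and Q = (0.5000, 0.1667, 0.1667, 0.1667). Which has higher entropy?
Q

P is highly concentrated on one outcome (91%), making it nearly deterministic. Q spreads its mass more evenly (max 50%). The more spread-out distribution has higher entropy: H(P) ≈ 0.579 bits, H(Q) ≈ 1.792 bits.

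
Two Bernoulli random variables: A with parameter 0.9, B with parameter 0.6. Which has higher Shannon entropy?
B

For binary distributions, entropy is maximized at p=0.5 and decreases as p moves toward 0 or 1.

H(A) = H(0.9) = 0.4690 bits
H(B) = H(0.6) = 0.9710 bits

Distribution B (p=0.6) is closer to uniform (p=0.5), so it has higher entropy.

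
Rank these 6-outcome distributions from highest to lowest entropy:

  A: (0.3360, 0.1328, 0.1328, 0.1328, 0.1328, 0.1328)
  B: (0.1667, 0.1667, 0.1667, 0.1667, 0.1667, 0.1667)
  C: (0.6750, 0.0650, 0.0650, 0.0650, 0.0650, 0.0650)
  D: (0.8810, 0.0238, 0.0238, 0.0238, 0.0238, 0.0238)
B > A > C > D

Key insight: Entropy is maximized by uniform distributions and minimized by concentrated distributions.

Entropies:
  H(A) = 2.4627 bits
  H(B) = 2.5850 bits
  H(C) = 1.6644 bits
  H(D) = 0.8028 bits

Ranking: B > A > C > D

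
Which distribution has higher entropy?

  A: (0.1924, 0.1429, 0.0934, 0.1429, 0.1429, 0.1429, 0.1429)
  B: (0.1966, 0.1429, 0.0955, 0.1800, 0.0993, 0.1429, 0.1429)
A

Both distributions are close to uniform, making this a harder comparison.

H(A) = 2.7821 bits
H(B) = 2.7643 bits

The distribution closer to uniform has higher entropy.
Answer: A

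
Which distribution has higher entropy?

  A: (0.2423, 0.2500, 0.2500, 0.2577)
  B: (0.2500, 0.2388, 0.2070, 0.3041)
A

Both distributions are close to uniform, making this a harder comparison.

H(A) = 1.9997 bits
H(B) = 1.9861 bits

The distribution closer to uniform has higher entropy.
Answer: A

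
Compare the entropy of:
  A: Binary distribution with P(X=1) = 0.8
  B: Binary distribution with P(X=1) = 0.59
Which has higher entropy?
B

For binary distributions, entropy is maximized at p=0.5 and decreases as p moves toward 0 or 1.

H(A) = H(0.8) = 0.7219 bits
H(B) = H(0.59) = 0.9765 bits

Distribution B (p=0.59) is closer to uniform (p=0.5), so it has higher entropy.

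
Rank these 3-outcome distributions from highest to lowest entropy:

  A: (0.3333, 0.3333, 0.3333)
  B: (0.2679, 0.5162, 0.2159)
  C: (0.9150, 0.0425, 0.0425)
A > B > C

Key insight: Entropy is maximized by uniform distributions and minimized by concentrated distributions.

- Uniform distributions have maximum entropy log₂(3) = 1.5850 bits
- The more "peaked" or concentrated a distribution, the lower its entropy

Entropies:
  H(A) = 1.5850 bits
  H(B) = 1.4790 bits
  H(C) = 0.5046 bits

Ranking: A > B > C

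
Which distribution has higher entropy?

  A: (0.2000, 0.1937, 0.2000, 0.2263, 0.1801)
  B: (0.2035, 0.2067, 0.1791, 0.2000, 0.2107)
B

Both distributions are close to uniform, making this a harder comparison.

H(A) = 2.3179 bits
H(B) = 2.3197 bits

The distribution closer to uniform has higher entropy.
Answer: B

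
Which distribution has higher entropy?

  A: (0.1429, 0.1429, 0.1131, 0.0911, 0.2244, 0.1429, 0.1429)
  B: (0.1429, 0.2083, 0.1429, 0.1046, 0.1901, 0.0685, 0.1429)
A

Both distributions are close to uniform, making this a harder comparison.

H(A) = 2.7585 bits
H(B) = 2.7355 bits

The distribution closer to uniform has higher entropy.
Answer: A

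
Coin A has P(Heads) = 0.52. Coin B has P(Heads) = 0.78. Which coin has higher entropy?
A

For binary distributions, entropy is maximized at p=0.5 and decreases as p moves toward 0 or 1.

H(A) = H(0.52) = 0.9988 bits
H(B) = H(0.78) = 0.7602 bits

Distribution A (p=0.52) is closer to uniform (p=0.5), so it has higher entropy.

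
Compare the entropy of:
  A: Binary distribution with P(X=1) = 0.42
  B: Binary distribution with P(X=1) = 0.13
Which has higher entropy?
A

For binary distributions, entropy is maximized at p=0.5 and decreases as p moves toward 0 or 1.

H(A) = H(0.42) = 0.9815 bits
H(B) = H(0.13) = 0.5574 bits

Distribution A (p=0.42) is closer to uniform (p=0.5), so it has higher entropy.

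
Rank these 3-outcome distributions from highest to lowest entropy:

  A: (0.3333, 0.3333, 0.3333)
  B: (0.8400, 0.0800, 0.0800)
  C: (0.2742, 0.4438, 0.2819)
A > C > B

Key insight: Entropy is maximized by uniform distributions and minimized by concentrated distributions.

- Uniform distributions have maximum entropy log₂(3) = 1.5850 bits
- The more "peaked" or concentrated a distribution, the lower its entropy

Entropies:
  H(A) = 1.5850 bits
  H(B) = 0.7943 bits
  H(C) = 1.5470 bits

Ranking: A > C > B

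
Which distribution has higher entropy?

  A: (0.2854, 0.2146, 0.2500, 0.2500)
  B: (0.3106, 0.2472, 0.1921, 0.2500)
A

Both distributions are close to uniform, making this a harder comparison.

H(A) = 1.9927 bits
H(B) = 1.9796 bits

The distribution closer to uniform has higher entropy.
Answer: A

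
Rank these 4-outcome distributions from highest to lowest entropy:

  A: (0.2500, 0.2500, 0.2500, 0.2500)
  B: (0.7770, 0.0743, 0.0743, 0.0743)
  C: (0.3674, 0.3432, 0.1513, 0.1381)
A > C > B

Key insight: Entropy is maximized by uniform distributions and minimized by concentrated distributions.

- Uniform distributions have maximum entropy log₂(4) = 2.0000 bits
- The more "peaked" or concentrated a distribution, the lower its entropy

Entropies:
  H(A) = 2.0000 bits
  H(B) = 1.1191 bits
  H(C) = 1.8669 bits

Ranking: A > C > B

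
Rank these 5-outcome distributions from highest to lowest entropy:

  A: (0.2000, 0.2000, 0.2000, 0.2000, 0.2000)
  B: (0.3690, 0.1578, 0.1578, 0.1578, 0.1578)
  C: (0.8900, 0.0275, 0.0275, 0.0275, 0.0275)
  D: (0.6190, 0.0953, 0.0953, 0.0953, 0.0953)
A > B > D > C

Key insight: Entropy is maximized by uniform distributions and minimized by concentrated distributions.

Entropies:
  H(A) = 2.3219 bits
  H(B) = 2.2119 bits
  H(C) = 0.7199 bits
  H(D) = 1.7207 bits

Ranking: A > B > D > C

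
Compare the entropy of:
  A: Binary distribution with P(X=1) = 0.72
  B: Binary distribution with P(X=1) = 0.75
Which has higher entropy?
A

For binary distributions, entropy is maximized at p=0.5 and decreases as p moves toward 0 or 1.

H(A) = H(0.72) = 0.8555 bits
H(B) = H(0.75) = 0.8113 bits

Distribution A (p=0.72) is closer to uniform (p=0.5), so it has higher entropy.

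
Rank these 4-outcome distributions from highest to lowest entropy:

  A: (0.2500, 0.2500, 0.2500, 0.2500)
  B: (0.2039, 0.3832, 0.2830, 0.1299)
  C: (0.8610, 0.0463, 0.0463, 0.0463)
A > B > C

Key insight: Entropy is maximized by uniform distributions and minimized by concentrated distributions.

- Uniform distributions have maximum entropy log₂(4) = 2.0000 bits
- The more "peaked" or concentrated a distribution, the lower its entropy

Entropies:
  H(A) = 2.0000 bits
  H(B) = 1.8960 bits
  H(C) = 0.8019 bits

Ranking: A > B > C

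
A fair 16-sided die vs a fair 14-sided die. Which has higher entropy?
16-sided die

Both are uniform distributions; for uniform over n outcomes, H = log₂(n). H(16-sided) = log₂(16) = 4.000 bits and H(14-sided) = log₂(14) = 3.807 bits. More outcomes in a uniform distribution means higher entropy.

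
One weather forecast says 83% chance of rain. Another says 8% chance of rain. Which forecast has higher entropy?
83% forecast

Treat each forecast as a Bernoulli distribution. Binary entropy is maximized at p=0.5 and falls off symmetrically toward 0 or 1. The 83% forecast is closer to 50%, so it is more uncertain. H(83%) ≈ 0.658 bits, H(8%) ≈ 0.402 bits.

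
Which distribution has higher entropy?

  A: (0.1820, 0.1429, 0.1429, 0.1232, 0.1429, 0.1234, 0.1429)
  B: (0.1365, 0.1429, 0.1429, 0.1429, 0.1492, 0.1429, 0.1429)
B

Both distributions are close to uniform, making this a harder comparison.

H(A) = 2.7962 bits
H(B) = 2.8069 bits

The distribution closer to uniform has higher entropy.
Answer: B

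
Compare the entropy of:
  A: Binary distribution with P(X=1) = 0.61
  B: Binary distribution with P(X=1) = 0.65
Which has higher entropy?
A

For binary distributions, entropy is maximized at p=0.5 and decreases as p moves toward 0 or 1.

H(A) = H(0.61) = 0.9648 bits
H(B) = H(0.65) = 0.9341 bits

Distribution A (p=0.61) is closer to uniform (p=0.5), so it has higher entropy.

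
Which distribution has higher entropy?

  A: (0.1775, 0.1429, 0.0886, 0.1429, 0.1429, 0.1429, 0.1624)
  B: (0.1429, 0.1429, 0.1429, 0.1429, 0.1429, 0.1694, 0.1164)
B

Both distributions are close to uniform, making this a harder comparison.

H(A) = 2.7827 bits
H(B) = 2.8002 bits

The distribution closer to uniform has higher entropy.
Answer: B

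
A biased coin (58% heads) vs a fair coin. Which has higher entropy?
Fair coin

The fair coin is uniform (p=0.5), maximizing binary entropy at 1 bit. The biased coin has H(0.58) ≈ 0.981 bits — its outcome is more predictable, so its entropy is lower.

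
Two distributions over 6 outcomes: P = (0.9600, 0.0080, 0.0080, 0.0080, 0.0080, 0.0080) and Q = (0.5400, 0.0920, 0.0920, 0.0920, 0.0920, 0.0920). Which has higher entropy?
Q

P is highly concentrated on one outcome (96%), making it nearly deterministic. Q spreads its mass more evenly (max 54%). The more spread-out distribution has higher entropy: H(P) ≈ 0.335 bits, H(Q) ≈ 2.063 bits.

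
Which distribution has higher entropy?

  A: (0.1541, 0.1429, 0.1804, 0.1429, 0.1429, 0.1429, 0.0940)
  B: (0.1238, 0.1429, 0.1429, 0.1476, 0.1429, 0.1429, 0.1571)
B

Both distributions are close to uniform, making this a harder comparison.

H(A) = 2.7864 bits
H(B) = 2.8043 bits

The distribution closer to uniform has higher entropy.
Answer: B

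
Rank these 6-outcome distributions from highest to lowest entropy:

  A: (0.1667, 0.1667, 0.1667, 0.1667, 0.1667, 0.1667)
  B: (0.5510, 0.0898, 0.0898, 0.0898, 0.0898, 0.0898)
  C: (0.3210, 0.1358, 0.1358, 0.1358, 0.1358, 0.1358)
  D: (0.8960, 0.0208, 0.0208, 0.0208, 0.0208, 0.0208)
A > C > B > D

Key insight: Entropy is maximized by uniform distributions and minimized by concentrated distributions.

Entropies:
  H(A) = 2.5850 bits
  H(B) = 2.0350 bits
  H(C) = 2.4821 bits
  H(D) = 0.7230 bits

Ranking: A > C > B > D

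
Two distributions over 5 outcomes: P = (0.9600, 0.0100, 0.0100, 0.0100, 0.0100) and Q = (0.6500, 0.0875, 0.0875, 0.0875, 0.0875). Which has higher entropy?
Q

P is highly concentrated on one outcome (96%), making it nearly deterministic. Q spreads its mass more evenly (max 65%). The more spread-out distribution has higher entropy: H(P) ≈ 0.322 bits, H(Q) ≈ 1.634 bits.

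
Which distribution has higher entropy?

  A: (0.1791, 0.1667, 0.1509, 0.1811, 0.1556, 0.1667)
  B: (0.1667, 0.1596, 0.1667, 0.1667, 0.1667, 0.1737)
B

Both distributions are close to uniform, making this a harder comparison.

H(A) = 2.5818 bits
H(B) = 2.5845 bits

The distribution closer to uniform has higher entropy.
Answer: B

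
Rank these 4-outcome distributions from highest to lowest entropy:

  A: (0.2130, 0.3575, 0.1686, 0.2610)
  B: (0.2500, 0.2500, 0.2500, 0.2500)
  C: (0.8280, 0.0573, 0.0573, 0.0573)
B > A > C

Key insight: Entropy is maximized by uniform distributions and minimized by concentrated distributions.

- Uniform distributions have maximum entropy log₂(4) = 2.0000 bits
- The more "peaked" or concentrated a distribution, the lower its entropy

Entropies:
  H(A) = 1.9445 bits
  H(B) = 2.0000 bits
  H(C) = 0.9349 bits

Ranking: B > A > C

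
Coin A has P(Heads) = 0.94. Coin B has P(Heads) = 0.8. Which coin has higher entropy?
B

For binary distributions, entropy is maximized at p=0.5 and decreases as p moves toward 0 or 1.

H(A) = H(0.94) = 0.3274 bits
H(B) = H(0.8) = 0.7219 bits

Distribution B (p=0.8) is closer to uniform (p=0.5), so it has higher entropy.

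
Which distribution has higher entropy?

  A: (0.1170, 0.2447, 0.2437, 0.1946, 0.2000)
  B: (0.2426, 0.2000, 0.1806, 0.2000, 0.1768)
B

Both distributions are close to uniform, making this a harder comparison.

H(A) = 2.2794 bits
H(B) = 2.3124 bits

The distribution closer to uniform has higher entropy.
Answer: B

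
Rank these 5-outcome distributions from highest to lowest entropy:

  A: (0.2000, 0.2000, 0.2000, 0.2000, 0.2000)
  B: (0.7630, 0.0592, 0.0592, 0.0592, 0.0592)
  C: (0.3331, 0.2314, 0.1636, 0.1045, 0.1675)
A > C > B

Key insight: Entropy is maximized by uniform distributions and minimized by concentrated distributions.

- Uniform distributions have maximum entropy log₂(5) = 2.3219 bits
- The more "peaked" or concentrated a distribution, the lower its entropy

Entropies:
  H(A) = 2.3219 bits
  H(B) = 1.2640 bits
  H(C) = 2.2164 bits

Ranking: A > C > B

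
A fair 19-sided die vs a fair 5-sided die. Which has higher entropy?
19-sided die

Both are uniform distributions; for uniform over n outcomes, H = log₂(n). H(19-sided) = log₂(19) = 4.248 bits and H(5-sided) = log₂(5) = 2.322 bits. More outcomes in a uniform distribution means higher entropy.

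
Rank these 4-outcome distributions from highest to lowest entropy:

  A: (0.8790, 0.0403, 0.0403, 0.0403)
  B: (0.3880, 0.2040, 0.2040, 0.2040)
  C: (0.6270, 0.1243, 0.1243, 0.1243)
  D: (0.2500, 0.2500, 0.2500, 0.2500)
D > B > C > A

Key insight: Entropy is maximized by uniform distributions and minimized by concentrated distributions.

Entropies:
  H(A) = 0.7240 bits
  H(B) = 1.9335 bits
  H(C) = 1.5441 bits
  H(D) = 2.0000 bits

Ranking: D > B > C > A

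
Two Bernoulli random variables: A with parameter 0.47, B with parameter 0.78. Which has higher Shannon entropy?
A

For binary distributions, entropy is maximized at p=0.5 and decreases as p moves toward 0 or 1.

H(A) = H(0.47) = 0.9974 bits
H(B) = H(0.78) = 0.7602 bits

Distribution A (p=0.47) is closer to uniform (p=0.5), so it has higher entropy.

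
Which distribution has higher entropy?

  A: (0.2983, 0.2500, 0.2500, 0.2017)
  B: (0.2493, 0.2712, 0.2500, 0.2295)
B

Both distributions are close to uniform, making this a harder comparison.

H(A) = 1.9864 bits
H(B) = 1.9975 bits

The distribution closer to uniform has higher entropy.
Answer: B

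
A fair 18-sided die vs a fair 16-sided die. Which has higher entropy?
18-sided die

Both are uniform distributions; for uniform over n outcomes, H = log₂(n). H(18-sided) = log₂(18) = 4.170 bits and H(16-sided) = log₂(16) = 4.000 bits. More outcomes in a uniform distribution means higher entropy.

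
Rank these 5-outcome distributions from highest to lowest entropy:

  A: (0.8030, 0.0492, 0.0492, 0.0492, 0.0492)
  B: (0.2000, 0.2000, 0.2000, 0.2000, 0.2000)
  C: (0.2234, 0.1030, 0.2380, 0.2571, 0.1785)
B > C > A

Key insight: Entropy is maximized by uniform distributions and minimized by concentrated distributions.

- Uniform distributions have maximum entropy log₂(5) = 2.3219 bits
- The more "peaked" or concentrated a distribution, the lower its entropy

Entropies:
  H(A) = 1.1099 bits
  H(B) = 2.3219 bits
  H(C) = 2.2613 bits

Ranking: B > C > A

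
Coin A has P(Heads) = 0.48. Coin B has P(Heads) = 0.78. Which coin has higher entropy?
A

For binary distributions, entropy is maximized at p=0.5 and decreases as p moves toward 0 or 1.

H(A) = H(0.48) = 0.9988 bits
H(B) = H(0.78) = 0.7602 bits

Distribution A (p=0.48) is closer to uniform (p=0.5), so it has higher entropy.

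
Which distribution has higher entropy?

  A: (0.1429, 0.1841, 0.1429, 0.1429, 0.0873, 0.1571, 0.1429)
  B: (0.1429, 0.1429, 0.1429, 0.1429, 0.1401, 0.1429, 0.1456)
B

Both distributions are close to uniform, making this a harder comparison.

H(A) = 2.7804 bits
H(B) = 2.8073 bits

The distribution closer to uniform has higher entropy.
Answer: B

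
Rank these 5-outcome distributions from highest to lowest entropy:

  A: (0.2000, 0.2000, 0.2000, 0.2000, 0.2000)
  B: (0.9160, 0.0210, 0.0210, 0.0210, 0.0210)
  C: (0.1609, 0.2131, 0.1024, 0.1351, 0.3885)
A > C > B

Key insight: Entropy is maximized by uniform distributions and minimized by concentrated distributions.

- Uniform distributions have maximum entropy log₂(5) = 2.3219 bits
- The more "peaked" or concentrated a distribution, the lower its entropy

Entropies:
  H(A) = 2.3219 bits
  H(B) = 0.5841 bits
  H(C) = 2.1562 bits

Ranking: A > C > B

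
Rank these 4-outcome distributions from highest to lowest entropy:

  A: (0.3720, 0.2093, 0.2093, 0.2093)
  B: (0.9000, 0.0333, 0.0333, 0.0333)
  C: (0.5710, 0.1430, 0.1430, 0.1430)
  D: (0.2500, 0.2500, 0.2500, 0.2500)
D > A > C > B

Key insight: Entropy is maximized by uniform distributions and minimized by concentrated distributions.

Entropies:
  H(A) = 1.9476 bits
  H(B) = 0.6275 bits
  H(C) = 1.6654 bits
  H(D) = 2.0000 bits

Ranking: D > A > C > B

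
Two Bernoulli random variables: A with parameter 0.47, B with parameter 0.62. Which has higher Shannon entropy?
A

For binary distributions, entropy is maximized at p=0.5 and decreases as p moves toward 0 or 1.

H(A) = H(0.47) = 0.9974 bits
H(B) = H(0.62) = 0.9580 bits

Distribution A (p=0.47) is closer to uniform (p=0.5), so it has higher entropy.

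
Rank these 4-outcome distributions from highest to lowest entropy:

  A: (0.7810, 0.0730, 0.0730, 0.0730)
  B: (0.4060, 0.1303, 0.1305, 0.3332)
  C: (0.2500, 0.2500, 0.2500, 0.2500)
C > B > A

Key insight: Entropy is maximized by uniform distributions and minimized by concentrated distributions.

- Uniform distributions have maximum entropy log₂(4) = 2.0000 bits
- The more "peaked" or concentrated a distribution, the lower its entropy

Entropies:
  H(A) = 1.1054 bits
  H(B) = 1.8227 bits
  H(C) = 2.0000 bits

Ranking: C > B > A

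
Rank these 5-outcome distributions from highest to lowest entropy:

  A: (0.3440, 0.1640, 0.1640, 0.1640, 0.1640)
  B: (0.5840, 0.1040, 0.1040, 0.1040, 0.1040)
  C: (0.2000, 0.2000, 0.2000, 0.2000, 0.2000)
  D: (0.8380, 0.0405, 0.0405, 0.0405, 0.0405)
C > A > B > D

Key insight: Entropy is maximized by uniform distributions and minimized by concentrated distributions.

Entropies:
  H(A) = 2.2406 bits
  H(B) = 1.8115 bits
  H(C) = 2.3219 bits
  H(D) = 0.9631 bits

Ranking: C > A > B > D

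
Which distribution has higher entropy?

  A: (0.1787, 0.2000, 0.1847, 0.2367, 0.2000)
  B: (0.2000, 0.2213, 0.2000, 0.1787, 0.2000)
B

Both distributions are close to uniform, making this a harder comparison.

H(A) = 2.3148 bits
H(B) = 2.3187 bits

The distribution closer to uniform has higher entropy.
Answer: B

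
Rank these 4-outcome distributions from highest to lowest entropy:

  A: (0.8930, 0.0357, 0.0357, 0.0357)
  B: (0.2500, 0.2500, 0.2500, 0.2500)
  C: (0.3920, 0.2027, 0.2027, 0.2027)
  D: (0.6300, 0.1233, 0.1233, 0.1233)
B > C > D > A

Key insight: Entropy is maximized by uniform distributions and minimized by concentrated distributions.

Entropies:
  H(A) = 0.6604 bits
  H(B) = 2.0000 bits
  H(C) = 1.9297 bits
  H(D) = 1.5371 bits

Ranking: B > C > D > A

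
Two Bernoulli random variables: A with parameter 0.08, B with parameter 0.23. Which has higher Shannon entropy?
B

For binary distributions, entropy is maximized at p=0.5 and decreases as p moves toward 0 or 1.

H(A) = H(0.08) = 0.4022 bits
H(B) = H(0.23) = 0.7780 bits

Distribution B (p=0.23) is closer to uniform (p=0.5), so it has higher entropy.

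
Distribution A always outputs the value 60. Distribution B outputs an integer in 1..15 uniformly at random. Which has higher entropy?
B

A is deterministic, so H(A) = 0. B is uniform over 15 outcomes, so H(B) = log₂(15) = 3.907 bits. Any distribution with genuine randomness has higher entropy than a deterministic one.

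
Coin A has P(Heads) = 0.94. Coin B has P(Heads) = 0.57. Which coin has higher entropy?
B

For binary distributions, entropy is maximized at p=0.5 and decreases as p moves toward 0 or 1.

H(A) = H(0.94) = 0.3274 bits
H(B) = H(0.57) = 0.9858 bits

Distribution B (p=0.57) is closer to uniform (p=0.5), so it has higher entropy.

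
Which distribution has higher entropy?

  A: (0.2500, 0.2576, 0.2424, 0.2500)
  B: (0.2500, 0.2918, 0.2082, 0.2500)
A

Both distributions are close to uniform, making this a harder comparison.

H(A) = 1.9997 bits
H(B) = 1.9899 bits

The distribution closer to uniform has higher entropy.
Answer: A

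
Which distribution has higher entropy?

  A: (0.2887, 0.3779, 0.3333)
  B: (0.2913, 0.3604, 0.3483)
B

Both distributions are close to uniform, making this a harder comparison.

H(A) = 1.5763 bits
H(B) = 1.5790 bits

The distribution closer to uniform has higher entropy.
Answer: B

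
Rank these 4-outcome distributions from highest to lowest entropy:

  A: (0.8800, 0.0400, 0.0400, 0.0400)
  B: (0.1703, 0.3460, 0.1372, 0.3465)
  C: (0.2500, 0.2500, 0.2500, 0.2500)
C > B > A

Key insight: Entropy is maximized by uniform distributions and minimized by concentrated distributions.

- Uniform distributions have maximum entropy log₂(4) = 2.0000 bits
- The more "peaked" or concentrated a distribution, the lower its entropy

Entropies:
  H(A) = 0.7196 bits
  H(B) = 1.8876 bits
  H(C) = 2.0000 bits

Ranking: C > B > A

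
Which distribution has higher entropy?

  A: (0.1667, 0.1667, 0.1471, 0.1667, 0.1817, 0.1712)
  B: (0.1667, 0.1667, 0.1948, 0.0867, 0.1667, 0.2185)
A

Both distributions are close to uniform, making this a harder comparison.

H(A) = 2.5822 bits
H(B) = 2.5375 bits

The distribution closer to uniform has higher entropy.
Answer: A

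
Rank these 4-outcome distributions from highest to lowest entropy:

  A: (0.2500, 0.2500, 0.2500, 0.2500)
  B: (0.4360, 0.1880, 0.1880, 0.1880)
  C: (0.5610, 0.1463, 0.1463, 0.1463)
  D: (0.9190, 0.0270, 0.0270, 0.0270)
A > B > C > D

Key insight: Entropy is maximized by uniform distributions and minimized by concentrated distributions.

Entropies:
  H(A) = 2.0000 bits
  H(B) = 1.8821 bits
  H(C) = 1.6850 bits
  H(D) = 0.5341 bits

Ranking: A > B > C > D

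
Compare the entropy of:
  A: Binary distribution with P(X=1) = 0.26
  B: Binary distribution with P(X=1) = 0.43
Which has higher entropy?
B

For binary distributions, entropy is maximized at p=0.5 and decreases as p moves toward 0 or 1.

H(A) = H(0.26) = 0.8267 bits
H(B) = H(0.43) = 0.9858 bits

Distribution B (p=0.43) is closer to uniform (p=0.5), so it has higher entropy.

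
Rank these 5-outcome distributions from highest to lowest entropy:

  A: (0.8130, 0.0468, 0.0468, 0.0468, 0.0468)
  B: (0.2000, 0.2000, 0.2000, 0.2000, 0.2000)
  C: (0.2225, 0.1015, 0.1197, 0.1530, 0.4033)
B > C > A

Key insight: Entropy is maximized by uniform distributions and minimized by concentrated distributions.

- Uniform distributions have maximum entropy log₂(5) = 2.3219 bits
- The more "peaked" or concentrated a distribution, the lower its entropy

Entropies:
  H(A) = 1.0692 bits
  H(B) = 2.3219 bits
  H(C) = 2.1267 bits

Ranking: B > C > A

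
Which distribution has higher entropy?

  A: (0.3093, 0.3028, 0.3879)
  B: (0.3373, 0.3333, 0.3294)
B

Both distributions are close to uniform, making this a harder comparison.

H(A) = 1.5755 bits
H(B) = 1.5849 bits

The distribution closer to uniform has higher entropy.
Answer: B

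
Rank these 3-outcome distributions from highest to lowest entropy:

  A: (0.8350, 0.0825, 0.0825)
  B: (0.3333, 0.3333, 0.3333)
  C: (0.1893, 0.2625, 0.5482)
B > C > A

Key insight: Entropy is maximized by uniform distributions and minimized by concentrated distributions.

- Uniform distributions have maximum entropy log₂(3) = 1.5850 bits
- The more "peaked" or concentrated a distribution, the lower its entropy

Entropies:
  H(A) = 0.8111 bits
  H(B) = 1.5850 bits
  H(C) = 1.4365 bits

Ranking: B > C > A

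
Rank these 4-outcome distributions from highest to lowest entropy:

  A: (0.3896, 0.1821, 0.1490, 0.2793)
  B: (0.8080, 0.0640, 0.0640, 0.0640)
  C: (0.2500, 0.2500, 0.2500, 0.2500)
C > A > B

Key insight: Entropy is maximized by uniform distributions and minimized by concentrated distributions.

- Uniform distributions have maximum entropy log₂(4) = 2.0000 bits
- The more "peaked" or concentrated a distribution, the lower its entropy

Entropies:
  H(A) = 1.9004 bits
  H(B) = 1.0099 bits
  H(C) = 2.0000 bits

Ranking: C > A > B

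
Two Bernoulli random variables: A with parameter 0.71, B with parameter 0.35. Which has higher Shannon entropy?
B

For binary distributions, entropy is maximized at p=0.5 and decreases as p moves toward 0 or 1.

H(A) = H(0.71) = 0.8687 bits
H(B) = H(0.35) = 0.9341 bits

Distribution B (p=0.35) is closer to uniform (p=0.5), so it has higher entropy.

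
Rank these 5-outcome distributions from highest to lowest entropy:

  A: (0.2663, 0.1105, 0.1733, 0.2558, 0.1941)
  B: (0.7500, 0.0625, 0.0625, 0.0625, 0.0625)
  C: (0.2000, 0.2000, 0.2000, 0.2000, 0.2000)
C > A > B

Key insight: Entropy is maximized by uniform distributions and minimized by concentrated distributions.

- Uniform distributions have maximum entropy log₂(5) = 2.3219 bits
- The more "peaked" or concentrated a distribution, the lower its entropy

Entropies:
  H(A) = 2.2599 bits
  H(B) = 1.3113 bits
  H(C) = 2.3219 bits

Ranking: C > A > B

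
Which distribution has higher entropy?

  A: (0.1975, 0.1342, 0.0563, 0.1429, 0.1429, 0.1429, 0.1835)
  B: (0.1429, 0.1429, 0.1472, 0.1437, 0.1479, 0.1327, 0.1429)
B

Both distributions are close to uniform, making this a harder comparison.

H(A) = 2.7366 bits
H(B) = 2.8066 bits

The distribution closer to uniform has higher entropy.
Answer: B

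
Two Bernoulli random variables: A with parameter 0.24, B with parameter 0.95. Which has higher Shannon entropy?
A

For binary distributions, entropy is maximized at p=0.5 and decreases as p moves toward 0 or 1.

H(A) = H(0.24) = 0.7950 bits
H(B) = H(0.95) = 0.2864 bits

Distribution A (p=0.24) is closer to uniform (p=0.5), so it has higher entropy.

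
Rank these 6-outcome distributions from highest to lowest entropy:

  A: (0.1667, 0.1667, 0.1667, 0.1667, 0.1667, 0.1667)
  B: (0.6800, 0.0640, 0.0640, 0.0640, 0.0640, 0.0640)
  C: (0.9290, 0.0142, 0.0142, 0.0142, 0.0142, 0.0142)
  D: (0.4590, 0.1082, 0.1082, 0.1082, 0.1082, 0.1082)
A > D > B > C

Key insight: Entropy is maximized by uniform distributions and minimized by concentrated distributions.

Entropies:
  H(A) = 2.5850 bits
  H(B) = 1.6474 bits
  H(C) = 0.5345 bits
  H(D) = 2.2513 bits

Ranking: A > D > B > C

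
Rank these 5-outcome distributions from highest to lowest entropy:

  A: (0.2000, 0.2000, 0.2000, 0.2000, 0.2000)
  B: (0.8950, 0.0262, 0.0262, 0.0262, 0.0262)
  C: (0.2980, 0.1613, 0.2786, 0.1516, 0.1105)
A > C > B

Key insight: Entropy is maximized by uniform distributions and minimized by concentrated distributions.

- Uniform distributions have maximum entropy log₂(5) = 2.3219 bits
- The more "peaked" or concentrated a distribution, the lower its entropy

Entropies:
  H(A) = 2.3219 bits
  H(B) = 0.6946 bits
  H(C) = 2.2225 bits

Ranking: A > C > B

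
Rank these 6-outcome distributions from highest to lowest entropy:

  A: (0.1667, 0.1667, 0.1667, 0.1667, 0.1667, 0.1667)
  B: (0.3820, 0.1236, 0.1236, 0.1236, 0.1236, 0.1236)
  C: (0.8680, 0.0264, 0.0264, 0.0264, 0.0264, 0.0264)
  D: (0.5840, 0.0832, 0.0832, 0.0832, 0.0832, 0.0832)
A > B > D > C

Key insight: Entropy is maximized by uniform distributions and minimized by concentrated distributions.

Entropies:
  H(A) = 2.5850 bits
  H(B) = 2.3944 bits
  H(C) = 0.8694 bits
  H(D) = 1.9455 bits

Ranking: A > B > D > C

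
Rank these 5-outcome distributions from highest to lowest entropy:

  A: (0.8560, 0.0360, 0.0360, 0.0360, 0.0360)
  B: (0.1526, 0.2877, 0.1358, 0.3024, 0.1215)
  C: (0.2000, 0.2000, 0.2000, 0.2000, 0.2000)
C > B > A

Key insight: Entropy is maximized by uniform distributions and minimized by concentrated distributions.

- Uniform distributions have maximum entropy log₂(5) = 2.3219 bits
- The more "peaked" or concentrated a distribution, the lower its entropy

Entropies:
  H(A) = 0.8826 bits
  H(B) = 2.2134 bits
  H(C) = 2.3219 bits

Ranking: C > B > A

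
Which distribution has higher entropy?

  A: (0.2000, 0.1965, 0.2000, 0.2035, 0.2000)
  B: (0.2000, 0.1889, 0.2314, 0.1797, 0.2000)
A

Both distributions are close to uniform, making this a harder comparison.

H(A) = 2.3218 bits
H(B) = 2.3166 bits

The distribution closer to uniform has higher entropy.
Answer: A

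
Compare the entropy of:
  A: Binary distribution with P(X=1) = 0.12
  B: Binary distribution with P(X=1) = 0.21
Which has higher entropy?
B

For binary distributions, entropy is maximized at p=0.5 and decreases as p moves toward 0 or 1.

H(A) = H(0.12) = 0.5294 bits
H(B) = H(0.21) = 0.7415 bits

Distribution B (p=0.21) is closer to uniform (p=0.5), so it has higher entropy.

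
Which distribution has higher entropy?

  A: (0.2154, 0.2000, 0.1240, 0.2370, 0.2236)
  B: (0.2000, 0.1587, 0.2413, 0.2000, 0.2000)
B

Both distributions are close to uniform, making this a harder comparison.

H(A) = 2.2904 bits
H(B) = 2.3095 bits

The distribution closer to uniform has higher entropy.
Answer: B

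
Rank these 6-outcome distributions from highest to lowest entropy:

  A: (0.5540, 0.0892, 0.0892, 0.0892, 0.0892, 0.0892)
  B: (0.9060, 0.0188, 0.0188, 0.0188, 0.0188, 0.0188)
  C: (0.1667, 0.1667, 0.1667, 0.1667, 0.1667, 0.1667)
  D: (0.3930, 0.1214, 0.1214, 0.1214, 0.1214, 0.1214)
C > D > A > B

Key insight: Entropy is maximized by uniform distributions and minimized by concentrated distributions.

Entropies:
  H(A) = 2.0271 bits
  H(B) = 0.6679 bits
  H(C) = 2.5850 bits
  H(D) = 2.3761 bits

Ranking: C > D > A > B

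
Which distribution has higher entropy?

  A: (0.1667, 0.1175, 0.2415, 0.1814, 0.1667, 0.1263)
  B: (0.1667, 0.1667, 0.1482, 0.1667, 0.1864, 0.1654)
B

Both distributions are close to uniform, making this a harder comparison.

H(A) = 2.5434 bits
H(B) = 2.5818 bits

The distribution closer to uniform has higher entropy.
Answer: B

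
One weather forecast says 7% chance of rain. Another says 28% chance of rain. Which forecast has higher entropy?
28% forecast

Treat each forecast as a Bernoulli distribution. Binary entropy is maximized at p=0.5 and falls off symmetrically toward 0 or 1. The 28% forecast is closer to 50%, so it is more uncertain. H(7%) ≈ 0.366 bits, H(28%) ≈ 0.855 bits.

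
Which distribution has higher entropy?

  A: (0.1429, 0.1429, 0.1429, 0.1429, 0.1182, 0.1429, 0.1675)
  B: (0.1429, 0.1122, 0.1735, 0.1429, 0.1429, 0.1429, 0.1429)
A

Both distributions are close to uniform, making this a harder comparison.

H(A) = 2.8012 bits
H(B) = 2.7978 bits

The distribution closer to uniform has higher entropy.
Answer: A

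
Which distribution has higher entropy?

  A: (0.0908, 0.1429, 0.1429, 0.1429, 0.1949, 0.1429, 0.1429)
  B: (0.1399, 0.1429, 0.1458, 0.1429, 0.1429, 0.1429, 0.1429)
B

Both distributions are close to uniform, making this a harder comparison.

H(A) = 2.7793 bits
H(B) = 2.8073 bits

The distribution closer to uniform has higher entropy.
Answer: B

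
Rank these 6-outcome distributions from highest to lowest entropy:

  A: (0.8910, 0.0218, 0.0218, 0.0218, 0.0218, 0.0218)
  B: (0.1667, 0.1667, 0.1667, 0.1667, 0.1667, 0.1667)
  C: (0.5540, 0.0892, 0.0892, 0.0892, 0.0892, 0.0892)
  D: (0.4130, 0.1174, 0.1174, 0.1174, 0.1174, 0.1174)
B > D > C > A

Key insight: Entropy is maximized by uniform distributions and minimized by concentrated distributions.

Entropies:
  H(A) = 0.7500 bits
  H(B) = 2.5850 bits
  H(C) = 2.0271 bits
  H(D) = 2.3410 bits

Ranking: B > D > C > A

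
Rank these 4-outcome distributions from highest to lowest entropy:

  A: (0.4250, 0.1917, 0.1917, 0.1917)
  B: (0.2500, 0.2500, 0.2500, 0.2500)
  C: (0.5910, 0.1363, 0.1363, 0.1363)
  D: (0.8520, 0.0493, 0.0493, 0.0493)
B > A > C > D

Key insight: Entropy is maximized by uniform distributions and minimized by concentrated distributions.

Entropies:
  H(A) = 1.8951 bits
  H(B) = 2.0000 bits
  H(C) = 1.6242 bits
  H(D) = 0.8394 bits

Ranking: B > A > C > D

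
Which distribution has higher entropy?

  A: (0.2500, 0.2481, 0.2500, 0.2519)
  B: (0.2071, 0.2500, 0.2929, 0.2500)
A

Both distributions are close to uniform, making this a harder comparison.

H(A) = 2.0000 bits
H(B) = 1.9893 bits

The distribution closer to uniform has higher entropy.
Answer: A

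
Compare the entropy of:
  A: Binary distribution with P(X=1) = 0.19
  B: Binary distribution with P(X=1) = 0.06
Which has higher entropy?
A

For binary distributions, entropy is maximized at p=0.5 and decreases as p moves toward 0 or 1.

H(A) = H(0.19) = 0.7015 bits
H(B) = H(0.06) = 0.3274 bits

Distribution A (p=0.19) is closer to uniform (p=0.5), so it has higher entropy.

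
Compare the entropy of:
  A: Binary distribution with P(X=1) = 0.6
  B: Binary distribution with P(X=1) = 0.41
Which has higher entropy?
B

For binary distributions, entropy is maximized at p=0.5 and decreases as p moves toward 0 or 1.

H(A) = H(0.6) = 0.9710 bits
H(B) = H(0.41) = 0.9765 bits

Distribution B (p=0.41) is closer to uniform (p=0.5), so it has higher entropy.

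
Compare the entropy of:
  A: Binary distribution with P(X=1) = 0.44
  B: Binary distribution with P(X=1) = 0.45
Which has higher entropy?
B

For binary distributions, entropy is maximized at p=0.5 and decreases as p moves toward 0 or 1.

H(A) = H(0.44) = 0.9896 bits
H(B) = H(0.45) = 0.9928 bits

Distribution B (p=0.45) is closer to uniform (p=0.5), so it has higher entropy.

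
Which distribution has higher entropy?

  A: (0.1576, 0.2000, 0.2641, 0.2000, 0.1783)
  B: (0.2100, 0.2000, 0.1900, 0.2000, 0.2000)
B

Both distributions are close to uniform, making this a harder comparison.

H(A) = 2.2997 bits
H(B) = 2.3212 bits

The distribution closer to uniform has higher entropy.
Answer: B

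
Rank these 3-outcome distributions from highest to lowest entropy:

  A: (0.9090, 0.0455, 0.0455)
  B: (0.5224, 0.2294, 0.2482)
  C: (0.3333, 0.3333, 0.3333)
C > B > A

Key insight: Entropy is maximized by uniform distributions and minimized by concentrated distributions.

- Uniform distributions have maximum entropy log₂(3) = 1.5850 bits
- The more "peaked" or concentrated a distribution, the lower its entropy

Entropies:
  H(A) = 0.5308 bits
  H(B) = 1.4756 bits
  H(C) = 1.5850 bits

Ranking: C > B > A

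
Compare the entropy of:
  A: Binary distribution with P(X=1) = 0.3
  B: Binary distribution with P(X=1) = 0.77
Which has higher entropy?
A

For binary distributions, entropy is maximized at p=0.5 and decreases as p moves toward 0 or 1.

H(A) = H(0.3) = 0.8813 bits
H(B) = H(0.77) = 0.7780 bits

Distribution A (p=0.3) is closer to uniform (p=0.5), so it has higher entropy.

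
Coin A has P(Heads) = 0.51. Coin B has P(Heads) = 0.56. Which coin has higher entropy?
A

For binary distributions, entropy is maximized at p=0.5 and decreases as p moves toward 0 or 1.

H(A) = H(0.51) = 0.9997 bits
H(B) = H(0.56) = 0.9896 bits

Distribution A (p=0.51) is closer to uniform (p=0.5), so it has higher entropy.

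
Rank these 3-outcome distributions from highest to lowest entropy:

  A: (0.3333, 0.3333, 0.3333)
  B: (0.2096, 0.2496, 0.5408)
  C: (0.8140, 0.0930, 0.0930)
A > B > C

Key insight: Entropy is maximized by uniform distributions and minimized by concentrated distributions.

- Uniform distributions have maximum entropy log₂(3) = 1.5850 bits
- The more "peaked" or concentrated a distribution, the lower its entropy

Entropies:
  H(A) = 1.5850 bits
  H(B) = 1.4519 bits
  H(C) = 0.8790 bits

Ranking: A > B > C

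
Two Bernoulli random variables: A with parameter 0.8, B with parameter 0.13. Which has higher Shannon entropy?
A

For binary distributions, entropy is maximized at p=0.5 and decreases as p moves toward 0 or 1.

H(A) = H(0.8) = 0.7219 bits
H(B) = H(0.13) = 0.5574 bits

Distribution A (p=0.8) is closer to uniform (p=0.5), so it has higher entropy.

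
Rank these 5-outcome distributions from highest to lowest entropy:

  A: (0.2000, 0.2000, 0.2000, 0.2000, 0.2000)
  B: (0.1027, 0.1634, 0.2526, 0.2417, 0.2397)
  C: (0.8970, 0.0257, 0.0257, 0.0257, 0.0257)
A > B > C

Key insight: Entropy is maximized by uniform distributions and minimized by concentrated distributions.

- Uniform distributions have maximum entropy log₂(5) = 2.3219 bits
- The more "peaked" or concentrated a distribution, the lower its entropy

Entropies:
  H(A) = 2.3219 bits
  H(B) = 2.2547 bits
  H(C) = 0.6844 bits

Ranking: A > B > C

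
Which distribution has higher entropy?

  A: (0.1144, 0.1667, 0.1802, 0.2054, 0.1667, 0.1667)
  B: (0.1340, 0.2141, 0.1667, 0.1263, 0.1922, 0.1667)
A

Both distributions are close to uniform, making this a harder comparison.

H(A) = 2.5649 bits
H(B) = 2.5607 bits

The distribution closer to uniform has higher entropy.
Answer: A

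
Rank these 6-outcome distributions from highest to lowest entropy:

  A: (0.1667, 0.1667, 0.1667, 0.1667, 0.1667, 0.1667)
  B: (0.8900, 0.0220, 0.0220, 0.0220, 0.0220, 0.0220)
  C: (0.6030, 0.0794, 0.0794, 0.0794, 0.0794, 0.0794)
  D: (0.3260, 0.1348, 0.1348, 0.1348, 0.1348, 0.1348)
A > D > C > B

Key insight: Entropy is maximized by uniform distributions and minimized by concentrated distributions.

Entropies:
  H(A) = 2.5850 bits
  H(B) = 0.7553 bits
  H(C) = 1.8910 bits
  H(D) = 2.4758 bits

Ranking: A > D > C > B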